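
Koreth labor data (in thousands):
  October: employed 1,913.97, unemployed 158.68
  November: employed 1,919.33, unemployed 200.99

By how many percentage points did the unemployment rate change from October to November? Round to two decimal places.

October: labor force = 1,913.97 + 158.68 = 2,072.65; u = 158.68/2,072.65 = 7.66%.
November: labor force = 1,919.33 + 200.99 = 2,120.32; u = 200.99/2,120.32 = 9.48%.
Change = 9.48% − 7.66% = +1.82 pp.

The unemployment rate changed by +1.82 percentage points.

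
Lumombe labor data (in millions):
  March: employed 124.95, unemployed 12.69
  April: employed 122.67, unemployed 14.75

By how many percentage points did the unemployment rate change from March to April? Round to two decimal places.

The unemployment rate changed by +1.51 percentage points.

March: labor force = 124.95 + 12.69 = 137.64; u = 12.69/137.64 = 9.22%.
April: labor force = 122.67 + 14.75 = 137.42; u = 14.75/137.42 = 10.73%.
Change = 10.73% − 9.22% = +1.51 pp.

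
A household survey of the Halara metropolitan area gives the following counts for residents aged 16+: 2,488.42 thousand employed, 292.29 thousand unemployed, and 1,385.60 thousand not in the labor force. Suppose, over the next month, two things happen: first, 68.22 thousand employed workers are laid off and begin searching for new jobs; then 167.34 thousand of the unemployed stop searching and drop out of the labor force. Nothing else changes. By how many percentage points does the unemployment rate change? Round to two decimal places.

The unemployment rate changes by −3.12 percentage points.

Initially, labor force = 2,488.42 + 292.29 = 2,780.71 thousand, so u = 292.29/2,780.71 = 10.51%.
After the first change, employed falls and unemployed rises by 68.22; labor force unchanged → E = 2,420.20, U = 360.51, labor force = 2,780.71 thousand.
After the second change, unemployed and labor force both fall by 167.34 → E = 2,420.20, U = 193.17, labor force = 2,613.37 thousand.
New unemployment rate = 193.17 / 2,613.37 = 7.39%.
Change = 7.39% − 10.51% = −3.12 percentage points.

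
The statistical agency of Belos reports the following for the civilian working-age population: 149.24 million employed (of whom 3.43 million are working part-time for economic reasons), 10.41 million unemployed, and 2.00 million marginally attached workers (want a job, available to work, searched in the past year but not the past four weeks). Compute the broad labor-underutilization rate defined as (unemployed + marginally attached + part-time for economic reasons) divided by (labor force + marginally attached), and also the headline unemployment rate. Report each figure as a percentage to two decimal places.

Labor force = 149.24 + 10.41 = 159.65 million.
Numerator = 10.41 + 2.00 + 3.43 = 15.84 million.
Denominator = 159.65 + 2.00 = 161.65 million.
Broad rate = 15.84 / 161.65 = 9.80%.
Headline unemployment rate = 10.41 / 159.65 = 6.52%.

Broad underutilization rate ≈ 9.80%; headline unemployment rate ≈ 6.52%.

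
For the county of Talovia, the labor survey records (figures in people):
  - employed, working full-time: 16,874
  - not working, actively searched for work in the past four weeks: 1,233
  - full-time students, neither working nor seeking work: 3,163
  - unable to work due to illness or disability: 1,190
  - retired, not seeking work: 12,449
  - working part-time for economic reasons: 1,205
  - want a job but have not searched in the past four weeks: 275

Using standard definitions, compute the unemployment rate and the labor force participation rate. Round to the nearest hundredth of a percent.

Unemployment rate ≈ 6.38%; labor force participation rate ≈ 53.07%.

Employed = 16,874 + 1,205 = 18,079 (anyone who worked, including part-time for economic reasons, counts as employed).
Unemployed = 1,233.
Labor force = 18,079 + 1,233 = 19,312.
Not in labor force = 3,163 + 1,190 + 12,449 + 275 = 17,077 (those not working and not actively searching are outside the labor force — including those who want a job but have given up searching).
Civilian working-age population = 19,312 + 17,077 = 36,389.
Unemployment rate = 1,233 / 19,312 = 6.38%.
Labor force participation rate = 19,312 / 36,389 = 53.07%.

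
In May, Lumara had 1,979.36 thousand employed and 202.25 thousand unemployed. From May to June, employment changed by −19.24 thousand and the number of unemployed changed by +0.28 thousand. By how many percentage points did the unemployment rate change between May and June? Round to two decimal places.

May: labor force = 1,979.36 + 202.25 = 2,181.61; u = 202.25/2,181.61 = 9.27%.
June: labor force = 1,960.12 + 202.53 = 2,162.65; u = 202.53/2,162.65 = 9.36%.
Change = 9.36% − 9.27% = +0.09 pp.

The unemployment rate changed by +0.09 percentage points.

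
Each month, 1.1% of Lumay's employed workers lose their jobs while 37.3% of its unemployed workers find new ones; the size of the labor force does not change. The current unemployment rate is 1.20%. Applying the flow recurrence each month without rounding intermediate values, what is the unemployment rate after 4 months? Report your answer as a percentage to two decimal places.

With a fixed labor force, u_{t+1} = u_t + s·(1−u_t) − f·u_t = u_t·(1−s−f) + s.
Here 1−s−f = 0.616 and s = 0.011.
u_1 = 0.012000 × 0.616 + 0.011 = 0.018392.
u_2 = 0.018392 × 0.616 + 0.011 = 0.022329.
u_3 = 0.022329 × 0.616 + 0.011 = 0.024755.
u_4 = 0.024755 × 0.616 + 0.011 = 0.026249.

Unemployment rate after four months ≈ 2.62%.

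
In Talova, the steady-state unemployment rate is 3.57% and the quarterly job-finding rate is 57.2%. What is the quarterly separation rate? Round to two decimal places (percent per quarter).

From u* = s/(s+f): s = u·f/(1−u).
s = 0.0357 × 57.2 / (1 − 0.0357) = 2.0420 / 0.9643 ≈ 2.12% per quarter.

Separation rate ≈ 2.12% per quarter.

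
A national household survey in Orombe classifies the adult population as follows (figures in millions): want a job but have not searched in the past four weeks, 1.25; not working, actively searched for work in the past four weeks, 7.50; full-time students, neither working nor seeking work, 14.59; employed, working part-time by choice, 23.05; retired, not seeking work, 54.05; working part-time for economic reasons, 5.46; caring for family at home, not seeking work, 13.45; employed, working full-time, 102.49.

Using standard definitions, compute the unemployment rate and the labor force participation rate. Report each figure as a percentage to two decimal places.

Employed = 23.05 + 5.46 + 102.49 = 131.00 million (anyone who worked, including part-time for economic reasons, counts as employed).
Unemployed = 7.50 million.
Labor force = 131.00 + 7.50 = 138.50 million.
Not in labor force = 1.25 + 14.59 + 54.05 + 13.45 = 83.34 million (those not working and not actively searching are outside the labor force — including those who want a job but have given up searching).
Civilian working-age population = 138.50 + 83.34 = 221.84 million.
Unemployment rate = 7.50 / 138.50 = 5.42%.
Labor force participation rate = 138.50 / 221.84 = 62.43%.

Unemployment rate ≈ 5.42%; labor force participation rate ≈ 62.43%.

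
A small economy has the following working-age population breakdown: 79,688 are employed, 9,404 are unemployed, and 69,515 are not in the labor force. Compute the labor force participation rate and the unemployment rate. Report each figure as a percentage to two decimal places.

Labor force = employed + unemployed = 79,688 + 9,404 = 89,092.
Working-age population = 89,092 + 69,515 = 158,607.
Unemployment rate = 9,404 / 89,092 = 10.56%.
Labor force participation rate = 89,092 / 158,607 = 56.17%.

Labor force participation rate ≈ 56.17%; unemployment rate ≈ 10.56%.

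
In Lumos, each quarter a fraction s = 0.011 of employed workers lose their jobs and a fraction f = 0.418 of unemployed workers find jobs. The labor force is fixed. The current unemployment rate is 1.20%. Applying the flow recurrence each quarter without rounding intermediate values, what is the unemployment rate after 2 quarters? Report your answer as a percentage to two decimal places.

With a fixed labor force, u_{t+1} = u_t + s·(1−u_t) − f·u_t = u_t·(1−s−f) + s.
Here 1−s−f = 0.571 and s = 0.011.
u_1 = 0.012000 × 0.571 + 0.011 = 0.017852.
u_2 = 0.017852 × 0.571 + 0.011 = 0.021193.

Unemployment rate after two quarters ≈ 2.12%.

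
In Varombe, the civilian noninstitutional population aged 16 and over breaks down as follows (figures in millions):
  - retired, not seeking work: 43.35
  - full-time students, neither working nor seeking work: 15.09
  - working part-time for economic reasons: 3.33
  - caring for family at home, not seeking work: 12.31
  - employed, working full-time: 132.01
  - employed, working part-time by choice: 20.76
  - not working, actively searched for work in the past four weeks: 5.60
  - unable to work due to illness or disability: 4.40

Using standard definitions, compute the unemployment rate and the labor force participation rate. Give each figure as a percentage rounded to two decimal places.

Employed = 3.33 + 132.01 + 20.76 = 156.10 million (anyone who worked, including part-time for economic reasons, counts as employed).
Unemployed = 5.60 million.
Labor force = 156.10 + 5.60 = 161.70 million.
Not in labor force = 43.35 + 15.09 + 12.31 + 4.40 = 75.15 million (those not working and not actively searching are outside the labor force).
Civilian working-age population = 161.70 + 75.15 = 236.85 million.
Unemployment rate = 5.60 / 161.70 = 3.46%.
Labor force participation rate = 161.70 / 236.85 = 68.27%.

Unemployment rate ≈ 3.46%; labor force participation rate ≈ 68.27%.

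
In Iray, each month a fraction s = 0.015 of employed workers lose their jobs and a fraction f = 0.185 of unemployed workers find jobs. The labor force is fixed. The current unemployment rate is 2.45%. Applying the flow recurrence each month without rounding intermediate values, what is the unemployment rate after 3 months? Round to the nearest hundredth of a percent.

With a fixed labor force, u_{t+1} = u_t + s·(1−u_t) − f·u_t = u_t·(1−s−f) + s.
Here 1−s−f = 0.800 and s = 0.015.
u_1 = 0.024500 × 0.800 + 0.015 = 0.034600.
u_2 = 0.034600 × 0.800 + 0.015 = 0.042680.
u_3 = 0.042680 × 0.800 + 0.015 = 0.049144.

Unemployment rate after three months ≈ 4.91%.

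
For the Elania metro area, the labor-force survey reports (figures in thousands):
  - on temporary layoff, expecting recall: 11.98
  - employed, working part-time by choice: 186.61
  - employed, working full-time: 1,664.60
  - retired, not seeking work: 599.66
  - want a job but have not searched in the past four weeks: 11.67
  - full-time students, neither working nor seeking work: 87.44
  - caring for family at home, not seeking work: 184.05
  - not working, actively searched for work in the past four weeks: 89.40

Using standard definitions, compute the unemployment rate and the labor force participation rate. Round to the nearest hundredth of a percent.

Employed = 186.61 + 1,664.60 = 1,851.21 thousand.
Unemployed = 11.98 + 89.40 = 101.38 thousand (jobless and actively searching, or on temporary layoff).
Labor force = 1,851.21 + 101.38 = 1,952.59 thousand.
Not in labor force = 599.66 + 11.67 + 87.44 + 184.05 = 882.82 thousand (those not working and not actively searching are outside the labor force — including those who want a job but have given up searching).
Civilian working-age population = 1,952.59 + 882.82 = 2,835.41 thousand.
Unemployment rate = 101.38 / 1,952.59 = 5.19%.
Labor force participation rate = 1,952.59 / 2,835.41 = 68.86%.

Unemployment rate ≈ 5.19%; labor force participation rate ≈ 68.86%.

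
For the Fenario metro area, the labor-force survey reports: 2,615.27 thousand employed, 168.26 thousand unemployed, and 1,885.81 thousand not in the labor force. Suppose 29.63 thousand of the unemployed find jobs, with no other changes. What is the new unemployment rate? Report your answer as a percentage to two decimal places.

New unemployment rate ≈ 4.98%.

Initially, labor force = 2,615.27 + 168.26 = 2,783.53 thousand, so u = 168.26/2,783.53 = 6.04%.
After the change, unemployed falls and employed rises by 29.63; labor force unchanged → E = 2,644.90, U = 138.63, labor force = 2,783.53 thousand.
New unemployment rate = 138.63 / 2,783.53 = 4.98%.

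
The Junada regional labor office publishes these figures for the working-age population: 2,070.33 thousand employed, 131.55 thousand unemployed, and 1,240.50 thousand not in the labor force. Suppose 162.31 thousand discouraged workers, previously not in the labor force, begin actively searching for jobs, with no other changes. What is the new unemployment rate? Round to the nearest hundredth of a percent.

Initially, labor force = 2,070.33 + 131.55 = 2,201.88 thousand, so u = 131.55/2,201.88 = 5.97%.
After the change, unemployed and labor force both rise by 162.31 → E = 2,070.33, U = 293.86, labor force = 2,364.19 thousand.
New unemployment rate = 293.86 / 2,364.19 = 12.43%.

New unemployment rate ≈ 12.43%.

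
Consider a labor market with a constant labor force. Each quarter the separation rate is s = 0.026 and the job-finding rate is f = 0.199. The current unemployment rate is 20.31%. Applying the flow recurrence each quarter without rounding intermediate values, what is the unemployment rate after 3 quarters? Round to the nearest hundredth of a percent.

Unemployment rate after three quarters ≈ 15.63%.

With a fixed labor force, u_{t+1} = u_t + s·(1−u_t) − f·u_t = u_t·(1−s−f) + s.
Here 1−s−f = 0.775 and s = 0.026.
u_1 = 0.203100 × 0.775 + 0.026 = 0.183402.
u_2 = 0.183402 × 0.775 + 0.026 = 0.168137.
u_3 = 0.168137 × 0.775 + 0.026 = 0.156306.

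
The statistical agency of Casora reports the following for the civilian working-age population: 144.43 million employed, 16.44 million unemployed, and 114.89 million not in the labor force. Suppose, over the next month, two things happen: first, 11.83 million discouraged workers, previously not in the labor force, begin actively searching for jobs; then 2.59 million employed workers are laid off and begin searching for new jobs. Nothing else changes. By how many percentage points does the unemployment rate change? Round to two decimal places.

The unemployment rate changes by +7.65 percentage points.

Initially, labor force = 144.43 + 16.44 = 160.87 million, so u = 16.44/160.87 = 10.22%.
After the first change, unemployed and labor force both rise by 11.83 → E = 144.43, U = 28.27, labor force = 172.70 million.
After the second change, employed falls and unemployed rises by 2.59; labor force unchanged → E = 141.84, U = 30.86, labor force = 172.70 million.
New unemployment rate = 30.86 / 172.70 = 17.87%.
Change = 17.87% − 10.22% = +7.65 percentage points.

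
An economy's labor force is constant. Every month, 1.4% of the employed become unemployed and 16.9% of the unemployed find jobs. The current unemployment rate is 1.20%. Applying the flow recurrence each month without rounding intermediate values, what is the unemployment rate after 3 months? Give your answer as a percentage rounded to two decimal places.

With a fixed labor force, u_{t+1} = u_t + s·(1−u_t) − f·u_t = u_t·(1−s−f) + s.
Here 1−s−f = 0.817 and s = 0.014.
u_1 = 0.012000 × 0.817 + 0.014 = 0.023804.
u_2 = 0.023804 × 0.817 + 0.014 = 0.033448.
u_3 = 0.033448 × 0.817 + 0.014 = 0.041327.

Unemployment rate after three months ≈ 4.13%.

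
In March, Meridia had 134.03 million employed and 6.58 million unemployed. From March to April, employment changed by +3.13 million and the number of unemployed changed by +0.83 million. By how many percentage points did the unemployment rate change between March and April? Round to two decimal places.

March: labor force = 134.03 + 6.58 = 140.61; u = 6.58/140.61 = 4.68%.
April: labor force = 137.16 + 7.41 = 144.57; u = 7.41/144.57 = 5.13%.
Change = 5.13% − 4.68% = +0.45 pp.

The unemployment rate changed by +0.45 percentage points.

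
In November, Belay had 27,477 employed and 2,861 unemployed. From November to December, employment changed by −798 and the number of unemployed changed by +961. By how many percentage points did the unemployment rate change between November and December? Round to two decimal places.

The unemployment rate changed by +3.10 percentage points.

November: labor force = 27,477 + 2,861 = 30,338; u = 2,861/30,338 = 9.43%.
December: labor force = 26,679 + 3,822 = 30,501; u = 3,822/30,501 = 12.53%.
Change = 12.53% − 9.43% = +3.10 pp.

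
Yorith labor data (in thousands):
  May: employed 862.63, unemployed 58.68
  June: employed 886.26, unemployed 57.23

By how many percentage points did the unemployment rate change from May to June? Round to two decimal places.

The unemployment rate changed by −0.30 percentage points.

May: labor force = 862.63 + 58.68 = 921.31; u = 58.68/921.31 = 6.37%.
June: labor force = 886.26 + 57.23 = 943.49; u = 57.23/943.49 = 6.07%.
Change = 6.07% − 6.37% = −0.30 pp.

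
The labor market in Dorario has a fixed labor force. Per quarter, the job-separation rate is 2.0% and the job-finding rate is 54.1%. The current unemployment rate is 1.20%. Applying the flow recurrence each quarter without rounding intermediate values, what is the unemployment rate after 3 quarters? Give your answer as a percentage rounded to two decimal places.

Unemployment rate after three quarters ≈ 3.36%.

With a fixed labor force, u_{t+1} = u_t + s·(1−u_t) − f·u_t = u_t·(1−s−f) + s.
Here 1−s−f = 0.439 and s = 0.020.
u_1 = 0.012000 × 0.439 + 0.020 = 0.025268.
u_2 = 0.025268 × 0.439 + 0.020 = 0.031093.
u_3 = 0.031093 × 0.439 + 0.020 = 0.033650.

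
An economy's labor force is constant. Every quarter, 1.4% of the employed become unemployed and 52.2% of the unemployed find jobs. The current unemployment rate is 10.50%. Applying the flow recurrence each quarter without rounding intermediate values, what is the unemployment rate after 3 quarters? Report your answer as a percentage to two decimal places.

Unemployment rate after three quarters ≈ 3.40%.

With a fixed labor force, u_{t+1} = u_t + s·(1−u_t) − f·u_t = u_t·(1−s−f) + s.
Here 1−s−f = 0.464 and s = 0.014.
u_1 = 0.105000 × 0.464 + 0.014 = 0.062720.
u_2 = 0.062720 × 0.464 + 0.014 = 0.043102.
u_3 = 0.043102 × 0.464 + 0.014 = 0.033999.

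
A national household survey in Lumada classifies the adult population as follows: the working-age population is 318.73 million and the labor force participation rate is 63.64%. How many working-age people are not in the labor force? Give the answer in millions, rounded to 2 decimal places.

About 115.89 million are not in the labor force.

Share not in the labor force = 1 − 0.6364 = 0.3636.
Not in labor force = 0.3636 × 318.73 ≈ 115.89 million.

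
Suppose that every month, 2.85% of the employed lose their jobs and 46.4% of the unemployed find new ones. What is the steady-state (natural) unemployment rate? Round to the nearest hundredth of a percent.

Steady-state unemployment rate ≈ 5.79%.

At steady state the flows balance: s·E = f·U, so U/(E+U) = s/(s+f).
u* = 2.85 / (2.85 + 46.4) = 2.85 / 49.25 = 5.79%.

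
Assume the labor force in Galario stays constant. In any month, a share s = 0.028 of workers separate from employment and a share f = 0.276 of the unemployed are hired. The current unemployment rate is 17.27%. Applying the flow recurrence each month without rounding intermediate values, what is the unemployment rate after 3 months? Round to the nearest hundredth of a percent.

With a fixed labor force, u_{t+1} = u_t + s·(1−u_t) − f·u_t = u_t·(1−s−f) + s.
Here 1−s−f = 0.696 and s = 0.028.
u_1 = 0.172700 × 0.696 + 0.028 = 0.148199.
u_2 = 0.148199 × 0.696 + 0.028 = 0.131147.
u_3 = 0.131147 × 0.696 + 0.028 = 0.119278.

Unemployment rate after three months ≈ 11.93%.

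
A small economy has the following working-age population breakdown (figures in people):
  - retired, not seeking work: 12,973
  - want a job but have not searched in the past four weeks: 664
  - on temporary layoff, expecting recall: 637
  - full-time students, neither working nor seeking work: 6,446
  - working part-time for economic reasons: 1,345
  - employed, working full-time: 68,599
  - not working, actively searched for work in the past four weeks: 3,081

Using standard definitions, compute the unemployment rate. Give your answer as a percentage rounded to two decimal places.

Unemployment rate ≈ 5.05%.

Employed = 1,345 + 68,599 = 69,944 (anyone who worked, including part-time for economic reasons, counts as employed).
Unemployed = 637 + 3,081 = 3,718 (jobless and actively searching, or on temporary layoff).
Labor force = 69,944 + 3,718 = 73,662.
Unemployment rate = 3,718 / 73,662 = 5.05%.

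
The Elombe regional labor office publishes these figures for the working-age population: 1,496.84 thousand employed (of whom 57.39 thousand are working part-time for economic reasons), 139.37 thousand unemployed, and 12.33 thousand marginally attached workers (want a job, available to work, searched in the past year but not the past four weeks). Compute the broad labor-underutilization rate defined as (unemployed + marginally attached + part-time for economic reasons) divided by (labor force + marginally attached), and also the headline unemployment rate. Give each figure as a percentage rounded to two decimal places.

Broad underutilization rate ≈ 12.68%; headline unemployment rate ≈ 8.52%.

Labor force = 1,496.84 + 139.37 = 1,636.21 thousand.
Numerator = 139.37 + 12.33 + 57.39 = 209.09 thousand.
Denominator = 1,636.21 + 12.33 = 1,648.54 thousand.
Broad rate = 209.09 / 1,648.54 = 12.68%.
Headline unemployment rate = 139.37 / 1,636.21 = 8.52%.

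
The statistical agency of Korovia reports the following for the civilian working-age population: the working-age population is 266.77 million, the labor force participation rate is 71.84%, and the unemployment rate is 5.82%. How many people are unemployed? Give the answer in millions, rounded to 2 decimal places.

About 11.15 million are unemployed.

Labor force = 0.7184 × 266.77 = 191.65 million.
Unemployed = 0.0582 × 191.65 ≈ 11.15 million.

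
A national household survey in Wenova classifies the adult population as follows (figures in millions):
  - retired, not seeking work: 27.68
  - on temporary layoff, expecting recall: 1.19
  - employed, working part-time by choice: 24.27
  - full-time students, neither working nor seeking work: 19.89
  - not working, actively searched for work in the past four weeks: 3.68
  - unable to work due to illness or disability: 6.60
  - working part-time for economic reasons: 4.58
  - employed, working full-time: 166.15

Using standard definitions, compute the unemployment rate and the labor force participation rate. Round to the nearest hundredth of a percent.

Employed = 24.27 + 4.58 + 166.15 = 195.00 million (anyone who worked, including part-time for economic reasons, counts as employed).
Unemployed = 1.19 + 3.68 = 4.87 million (jobless and actively searching, or on temporary layoff).
Labor force = 195.00 + 4.87 = 199.87 million.
Not in labor force = 27.68 + 19.89 + 6.60 = 54.17 million (those not working and not actively searching are outside the labor force).
Civilian working-age population = 199.87 + 54.17 = 254.04 million.
Unemployment rate = 4.87 / 199.87 = 2.44%.
Labor force participation rate = 199.87 / 254.04 = 78.68%.

Unemployment rate ≈ 2.44%; labor force participation rate ≈ 78.68%.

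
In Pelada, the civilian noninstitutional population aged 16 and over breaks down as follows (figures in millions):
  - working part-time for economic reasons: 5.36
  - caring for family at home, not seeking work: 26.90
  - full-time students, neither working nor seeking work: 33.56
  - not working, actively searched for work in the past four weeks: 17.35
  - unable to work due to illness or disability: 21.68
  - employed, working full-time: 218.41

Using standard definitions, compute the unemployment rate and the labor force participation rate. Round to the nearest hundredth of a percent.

Unemployment rate ≈ 7.20%; labor force participation rate ≈ 74.59%.

Employed = 5.36 + 218.41 = 223.77 million (anyone who worked, including part-time for economic reasons, counts as employed).
Unemployed = 17.35 million.
Labor force = 223.77 + 17.35 = 241.12 million.
Not in labor force = 26.90 + 33.56 + 21.68 = 82.14 million (those not working and not actively searching are outside the labor force).
Civilian working-age population = 241.12 + 82.14 = 323.26 million.
Unemployment rate = 17.35 / 241.12 = 7.20%.
Labor force participation rate = 241.12 / 323.26 = 74.59%.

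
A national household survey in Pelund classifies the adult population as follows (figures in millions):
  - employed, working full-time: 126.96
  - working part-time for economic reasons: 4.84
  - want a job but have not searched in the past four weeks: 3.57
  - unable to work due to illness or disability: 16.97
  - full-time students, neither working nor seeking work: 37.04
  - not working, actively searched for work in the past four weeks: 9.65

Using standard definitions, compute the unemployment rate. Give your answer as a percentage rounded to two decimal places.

Employed = 126.96 + 4.84 = 131.80 million (anyone who worked, including part-time for economic reasons, counts as employed).
Unemployed = 9.65 million.
Labor force = 131.80 + 9.65 = 141.45 million.
Unemployment rate = 9.65 / 141.45 = 6.82%.

Unemployment rate ≈ 6.82%.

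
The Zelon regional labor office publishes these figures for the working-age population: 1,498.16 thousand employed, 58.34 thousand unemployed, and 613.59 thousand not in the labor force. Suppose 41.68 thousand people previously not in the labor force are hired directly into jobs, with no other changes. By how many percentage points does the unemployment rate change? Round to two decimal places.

The unemployment rate changes by −0.10 percentage points.

Initially, labor force = 1,498.16 + 58.34 = 1,556.50 thousand, so u = 58.34/1,556.50 = 3.75%.
After the change, employed and labor force both rise by 41.68; unemployed unchanged → E = 1,539.84, U = 58.34, labor force = 1,598.18 thousand.
New unemployment rate = 58.34 / 1,598.18 = 3.65%.
Change = 3.65% − 3.75% = −0.10 percentage points.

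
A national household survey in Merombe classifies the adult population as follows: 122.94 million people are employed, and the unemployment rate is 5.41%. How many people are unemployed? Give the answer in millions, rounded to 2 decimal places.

Let U be the number unemployed. The labor force is E + U, and U/(E+U) = 0.0541.
So U = 0.0541 × 122.94 / (1 − 0.0541) = 6.6511 / 0.9459 ≈ 7.03 million.

About 7.03 million are unemployed.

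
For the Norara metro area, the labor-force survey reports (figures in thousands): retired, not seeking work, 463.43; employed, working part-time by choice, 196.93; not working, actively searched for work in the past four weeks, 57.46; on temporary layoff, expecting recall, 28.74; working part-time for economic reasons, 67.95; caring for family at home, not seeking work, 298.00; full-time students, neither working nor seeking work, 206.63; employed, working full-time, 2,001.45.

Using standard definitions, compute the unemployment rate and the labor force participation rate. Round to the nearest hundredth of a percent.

Unemployment rate ≈ 3.66%; labor force participation rate ≈ 70.85%.

Employed = 196.93 + 67.95 + 2,001.45 = 2,266.33 thousand (anyone who worked, including part-time for economic reasons, counts as employed).
Unemployed = 57.46 + 28.74 = 86.20 thousand (jobless and actively searching, or on temporary layoff).
Labor force = 2,266.33 + 86.20 = 2,352.53 thousand.
Not in labor force = 463.43 + 298.00 + 206.63 = 968.06 thousand (those not working and not actively searching are outside the labor force).
Civilian working-age population = 2,352.53 + 968.06 = 3,320.59 thousand.
Unemployment rate = 86.20 / 2,352.53 = 3.66%.
Labor force participation rate = 2,352.53 / 3,320.59 = 70.85%.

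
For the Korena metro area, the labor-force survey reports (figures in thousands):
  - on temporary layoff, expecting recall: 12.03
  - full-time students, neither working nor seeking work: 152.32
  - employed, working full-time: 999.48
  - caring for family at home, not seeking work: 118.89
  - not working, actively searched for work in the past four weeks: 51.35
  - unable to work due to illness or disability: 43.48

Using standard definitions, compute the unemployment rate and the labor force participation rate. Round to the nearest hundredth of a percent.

Employed = 999.48 thousand.
Unemployed = 12.03 + 51.35 = 63.38 thousand (jobless and actively searching, or on temporary layoff).
Labor force = 999.48 + 63.38 = 1,062.86 thousand.
Not in labor force = 152.32 + 118.89 + 43.48 = 314.69 thousand (those not working and not actively searching are outside the labor force).
Civilian working-age population = 1,062.86 + 314.69 = 1,377.55 thousand.
Unemployment rate = 63.38 / 1,062.86 = 5.96%.
Labor force participation rate = 1,062.86 / 1,377.55 = 77.16%.

Unemployment rate ≈ 5.96%; labor force participation rate ≈ 77.16%.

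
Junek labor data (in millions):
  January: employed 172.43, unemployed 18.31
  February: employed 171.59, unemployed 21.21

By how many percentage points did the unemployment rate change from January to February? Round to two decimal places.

January: labor force = 172.43 + 18.31 = 190.74; u = 18.31/190.74 = 9.60%.
February: labor force = 171.59 + 21.21 = 192.80; u = 21.21/192.80 = 11.00%.
Change = 11.00% − 9.60% = +1.40 pp.

The unemployment rate changed by +1.40 percentage points.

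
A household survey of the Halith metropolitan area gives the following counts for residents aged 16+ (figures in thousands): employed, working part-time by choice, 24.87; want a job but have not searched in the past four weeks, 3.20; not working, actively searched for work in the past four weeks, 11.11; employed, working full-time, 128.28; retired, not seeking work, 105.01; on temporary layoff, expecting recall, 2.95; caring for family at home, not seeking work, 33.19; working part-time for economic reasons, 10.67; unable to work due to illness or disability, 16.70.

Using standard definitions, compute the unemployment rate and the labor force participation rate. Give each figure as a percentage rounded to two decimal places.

Unemployment rate ≈ 7.90%; labor force participation rate ≈ 52.94%.

Employed = 24.87 + 128.28 + 10.67 = 163.82 thousand (anyone who worked, including part-time for economic reasons, counts as employed).
Unemployed = 11.11 + 2.95 = 14.06 thousand (jobless and actively searching, or on temporary layoff).
Labor force = 163.82 + 14.06 = 177.88 thousand.
Not in labor force = 3.20 + 105.01 + 33.19 + 16.70 = 158.10 thousand (those not working and not actively searching are outside the labor force — including those who want a job but have given up searching).
Civilian working-age population = 177.88 + 158.10 = 335.98 thousand.
Unemployment rate = 14.06 / 177.88 = 7.90%.
Labor force participation rate = 177.88 / 335.98 = 52.94%.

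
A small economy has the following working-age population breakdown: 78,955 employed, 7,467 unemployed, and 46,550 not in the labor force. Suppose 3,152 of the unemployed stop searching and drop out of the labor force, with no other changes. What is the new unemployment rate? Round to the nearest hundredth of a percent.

New unemployment rate ≈ 5.18%.

Initially, labor force = 78,955 + 7,467 = 86,422, so u = 7,467/86,422 = 8.64%.
After the change, unemployed and labor force both fall by 3,152 → E = 78,955, U = 4,315, labor force = 83,270.
New unemployment rate = 4,315 / 83,270 = 5.18%.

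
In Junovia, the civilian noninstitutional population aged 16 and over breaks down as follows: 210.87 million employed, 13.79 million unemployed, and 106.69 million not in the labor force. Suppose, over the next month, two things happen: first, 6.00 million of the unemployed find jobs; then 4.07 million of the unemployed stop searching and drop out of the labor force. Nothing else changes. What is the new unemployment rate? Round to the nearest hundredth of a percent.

New unemployment rate ≈ 1.69%.

Initially, labor force = 210.87 + 13.79 = 224.66 million, so u = 13.79/224.66 = 6.14%.
After the first change, unemployed falls and employed rises by 6.00; labor force unchanged → E = 216.87, U = 7.79, labor force = 224.66 million.
After the second change, unemployed and labor force both fall by 4.07 → E = 216.87, U = 3.72, labor force = 220.59 million.
New unemployment rate = 3.72 / 220.59 = 1.69%.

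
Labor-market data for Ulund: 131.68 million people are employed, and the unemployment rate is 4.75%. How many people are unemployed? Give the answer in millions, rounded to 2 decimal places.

About 6.57 million are unemployed.

Let U be the number unemployed. The labor force is E + U, and U/(E+U) = 0.0475.
So U = 0.0475 × 131.68 / (1 − 0.0475) = 6.2548 / 0.9525 ≈ 6.57 million.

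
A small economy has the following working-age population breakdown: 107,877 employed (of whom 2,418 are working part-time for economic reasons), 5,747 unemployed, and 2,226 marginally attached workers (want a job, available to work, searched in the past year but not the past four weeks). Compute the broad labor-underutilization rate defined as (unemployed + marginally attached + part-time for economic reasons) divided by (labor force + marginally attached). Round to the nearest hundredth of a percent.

Broad underutilization rate ≈ 8.97%.

Labor force = 107,877 + 5,747 = 113,624.
Numerator = 5,747 + 2,226 + 2,418 = 10,391.
Denominator = 113,624 + 2,226 = 115,850.
Broad rate = 10,391 / 115,850 = 8.97%.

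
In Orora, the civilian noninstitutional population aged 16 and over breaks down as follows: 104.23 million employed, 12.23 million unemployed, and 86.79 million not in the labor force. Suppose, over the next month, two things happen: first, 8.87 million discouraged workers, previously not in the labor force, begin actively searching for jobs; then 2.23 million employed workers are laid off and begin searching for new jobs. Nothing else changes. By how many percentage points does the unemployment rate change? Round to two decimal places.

Initially, labor force = 104.23 + 12.23 = 116.46 million, so u = 12.23/116.46 = 10.50%.
After the first change, unemployed and labor force both rise by 8.87 → E = 104.23, U = 21.10, labor force = 125.33 million.
After the second change, employed falls and unemployed rises by 2.23; labor force unchanged → E = 102.00, U = 23.33, labor force = 125.33 million.
New unemployment rate = 23.33 / 125.33 = 18.61%.
Change = 18.61% − 10.50% = +8.11 percentage points.

The unemployment rate changes by +8.11 percentage points.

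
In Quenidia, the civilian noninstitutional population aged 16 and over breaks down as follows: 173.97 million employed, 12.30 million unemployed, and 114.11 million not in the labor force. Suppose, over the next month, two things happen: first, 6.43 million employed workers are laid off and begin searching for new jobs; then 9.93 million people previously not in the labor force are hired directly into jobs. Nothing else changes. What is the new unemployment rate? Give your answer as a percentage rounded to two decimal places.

New unemployment rate ≈ 9.55%.

Initially, labor force = 173.97 + 12.30 = 186.27 million, so u = 12.30/186.27 = 6.60%.
After the first change, employed falls and unemployed rises by 6.43; labor force unchanged → E = 167.54, U = 18.73, labor force = 186.27 million.
After the second change, employed and labor force both rise by 9.93; unemployed unchanged → E = 177.47, U = 18.73, labor force = 196.20 million.
New unemployment rate = 18.73 / 196.20 = 9.55%.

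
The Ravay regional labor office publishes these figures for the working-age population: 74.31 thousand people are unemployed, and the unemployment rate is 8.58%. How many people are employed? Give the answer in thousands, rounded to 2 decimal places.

Labor force = U / u = 74.31 / 0.0858 ≈ 866.08 thousand.
Employed = labor force − unemployed = 866.08 − 74.31 = 791.77 thousand.

About 791.77 thousand are employed.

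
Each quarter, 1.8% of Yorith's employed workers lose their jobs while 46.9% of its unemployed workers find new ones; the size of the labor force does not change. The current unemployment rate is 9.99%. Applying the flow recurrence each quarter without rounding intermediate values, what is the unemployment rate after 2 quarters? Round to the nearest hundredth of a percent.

With a fixed labor force, u_{t+1} = u_t + s·(1−u_t) − f·u_t = u_t·(1−s−f) + s.
Here 1−s−f = 0.513 and s = 0.018.
u_1 = 0.099900 × 0.513 + 0.018 = 0.069249.
u_2 = 0.069249 × 0.513 + 0.018 = 0.053525.

Unemployment rate after two quarters ≈ 5.35%.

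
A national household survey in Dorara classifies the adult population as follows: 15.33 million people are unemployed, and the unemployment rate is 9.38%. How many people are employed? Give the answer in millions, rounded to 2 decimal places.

About 148.10 million are employed.

Labor force = U / u = 15.33 / 0.0938 ≈ 163.43 million.
Employed = labor force − unemployed = 163.43 − 15.33 = 148.10 million.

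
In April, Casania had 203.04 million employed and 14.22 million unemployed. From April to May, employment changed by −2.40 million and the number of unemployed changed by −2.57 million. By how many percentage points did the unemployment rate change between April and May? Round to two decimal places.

April: labor force = 203.04 + 14.22 = 217.26; u = 14.22/217.26 = 6.55%.
May: labor force = 200.64 + 11.65 = 212.29; u = 11.65/212.29 = 5.49%.
Change = 5.49% − 6.55% = −1.06 pp.

The unemployment rate changed by −1.06 percentage points.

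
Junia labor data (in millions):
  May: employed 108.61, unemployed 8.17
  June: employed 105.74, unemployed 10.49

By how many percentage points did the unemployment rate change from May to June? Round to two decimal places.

May: labor force = 108.61 + 8.17 = 116.78; u = 8.17/116.78 = 7.00%.
June: labor force = 105.74 + 10.49 = 116.23; u = 10.49/116.23 = 9.03%.
Change = 9.03% − 7.00% = +2.03 pp.

The unemployment rate changed by +2.03 percentage points.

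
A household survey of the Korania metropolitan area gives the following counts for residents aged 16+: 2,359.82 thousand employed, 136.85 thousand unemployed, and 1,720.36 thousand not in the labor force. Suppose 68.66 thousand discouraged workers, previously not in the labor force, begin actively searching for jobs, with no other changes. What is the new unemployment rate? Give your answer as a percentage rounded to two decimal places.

New unemployment rate ≈ 8.01%.

Initially, labor force = 2,359.82 + 136.85 = 2,496.67 thousand, so u = 136.85/2,496.67 = 5.48%.
After the change, unemployed and labor force both rise by 68.66 → E = 2,359.82, U = 205.51, labor force = 2,565.33 thousand.
New unemployment rate = 205.51 / 2,565.33 = 8.01%.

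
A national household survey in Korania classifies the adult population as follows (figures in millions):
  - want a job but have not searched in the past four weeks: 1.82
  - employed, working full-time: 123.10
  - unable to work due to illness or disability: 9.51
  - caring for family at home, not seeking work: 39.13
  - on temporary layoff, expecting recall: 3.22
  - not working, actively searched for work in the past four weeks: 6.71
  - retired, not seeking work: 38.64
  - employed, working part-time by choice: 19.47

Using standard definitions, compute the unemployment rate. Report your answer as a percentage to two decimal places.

Employed = 123.10 + 19.47 = 142.57 million.
Unemployed = 3.22 + 6.71 = 9.93 million (jobless and actively searching, or on temporary layoff).
Labor force = 142.57 + 9.93 = 152.50 million.
Unemployment rate = 9.93 / 152.50 = 6.51%.

Unemployment rate ≈ 6.51%.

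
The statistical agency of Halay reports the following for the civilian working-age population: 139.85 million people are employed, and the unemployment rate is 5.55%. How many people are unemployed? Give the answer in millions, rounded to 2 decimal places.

Let U be the number unemployed. The labor force is E + U, and U/(E+U) = 0.0555.
So U = 0.0555 × 139.85 / (1 − 0.0555) = 7.7617 / 0.9445 ≈ 8.22 million.

About 8.22 million are unemployed.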